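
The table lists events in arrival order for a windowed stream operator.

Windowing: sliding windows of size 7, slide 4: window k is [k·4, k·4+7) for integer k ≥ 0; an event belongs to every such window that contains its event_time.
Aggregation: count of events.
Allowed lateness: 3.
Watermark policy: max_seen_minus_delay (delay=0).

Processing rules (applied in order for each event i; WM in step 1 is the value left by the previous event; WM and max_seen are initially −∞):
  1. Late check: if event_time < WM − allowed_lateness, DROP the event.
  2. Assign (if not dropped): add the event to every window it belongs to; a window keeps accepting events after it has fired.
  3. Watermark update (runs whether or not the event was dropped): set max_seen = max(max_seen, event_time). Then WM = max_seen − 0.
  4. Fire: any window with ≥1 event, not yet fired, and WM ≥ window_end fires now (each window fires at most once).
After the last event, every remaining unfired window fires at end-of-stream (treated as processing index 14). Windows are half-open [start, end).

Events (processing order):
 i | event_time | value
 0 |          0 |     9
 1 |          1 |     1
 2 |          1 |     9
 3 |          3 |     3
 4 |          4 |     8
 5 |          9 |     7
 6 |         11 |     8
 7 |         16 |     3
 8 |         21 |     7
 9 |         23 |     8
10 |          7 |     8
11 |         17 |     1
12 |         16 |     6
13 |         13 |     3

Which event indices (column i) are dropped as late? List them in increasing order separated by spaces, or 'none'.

10 11 12 13

i=0 t=0 v=9: → [0,7); WM=0
i=1 t=1 v=1: → [0,7); WM=1
i=2 t=1 v=9: → [0,7); WM=1
i=3 t=3 v=3: → [0,7); WM=3
i=4 t=4 v=8: → [4,11),[0,7); WM=4
i=5 t=9 v=7: → [8,15),[4,11); WM=9; [0,7) fires=5
i=6 t=11 v=8: → [8,15); WM=11; [4,11) fires=2
i=7 t=16 v=3: → [16,23),[12,19); WM=16; [8,15) fires=2
i=8 t=21 v=7: → [20,27),[16,23); WM=21; [12,19) fires=1
i=9 t=23 v=8: → [20,27); WM=23; [16,23) fires=2
i=10 t=7 v=8: DROP (t<23-3); WM=23
i=11 t=17 v=1: DROP (t<23-3); WM=23
i=12 t=16 v=6: DROP (t<23-3); WM=23
i=13 t=13 v=3: DROP (t<23-3); WM=23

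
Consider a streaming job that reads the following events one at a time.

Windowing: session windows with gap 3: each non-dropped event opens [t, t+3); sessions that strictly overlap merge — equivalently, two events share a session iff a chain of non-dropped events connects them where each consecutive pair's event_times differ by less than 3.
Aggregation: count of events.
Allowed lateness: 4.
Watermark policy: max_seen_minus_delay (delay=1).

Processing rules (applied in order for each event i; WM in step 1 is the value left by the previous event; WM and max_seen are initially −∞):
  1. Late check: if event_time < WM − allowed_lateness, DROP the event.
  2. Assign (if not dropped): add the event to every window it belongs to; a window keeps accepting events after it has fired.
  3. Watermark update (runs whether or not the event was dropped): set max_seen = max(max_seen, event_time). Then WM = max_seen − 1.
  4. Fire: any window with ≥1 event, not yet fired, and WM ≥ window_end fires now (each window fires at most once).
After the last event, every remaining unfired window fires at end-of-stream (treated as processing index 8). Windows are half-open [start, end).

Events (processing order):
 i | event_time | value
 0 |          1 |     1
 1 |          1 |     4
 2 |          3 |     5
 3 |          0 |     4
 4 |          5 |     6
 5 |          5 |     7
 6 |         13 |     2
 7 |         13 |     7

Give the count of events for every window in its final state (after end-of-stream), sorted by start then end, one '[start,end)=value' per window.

[0,8)=6 [13,16)=2

i=0 t=1 v=1: → [1,4); WM=0
i=1 t=1 v=4: → [1,4); WM=0
i=2 t=3 v=5: → [1,6); WM=2
i=3 t=0 v=4: → [0,6); WM=2
i=4 t=5 v=6: → [0,8); WM=4
i=5 t=5 v=7: → [0,8); WM=4
i=6 t=13 v=2: → [13,16); WM=12
i=7 t=13 v=7: → [13,16); WM=12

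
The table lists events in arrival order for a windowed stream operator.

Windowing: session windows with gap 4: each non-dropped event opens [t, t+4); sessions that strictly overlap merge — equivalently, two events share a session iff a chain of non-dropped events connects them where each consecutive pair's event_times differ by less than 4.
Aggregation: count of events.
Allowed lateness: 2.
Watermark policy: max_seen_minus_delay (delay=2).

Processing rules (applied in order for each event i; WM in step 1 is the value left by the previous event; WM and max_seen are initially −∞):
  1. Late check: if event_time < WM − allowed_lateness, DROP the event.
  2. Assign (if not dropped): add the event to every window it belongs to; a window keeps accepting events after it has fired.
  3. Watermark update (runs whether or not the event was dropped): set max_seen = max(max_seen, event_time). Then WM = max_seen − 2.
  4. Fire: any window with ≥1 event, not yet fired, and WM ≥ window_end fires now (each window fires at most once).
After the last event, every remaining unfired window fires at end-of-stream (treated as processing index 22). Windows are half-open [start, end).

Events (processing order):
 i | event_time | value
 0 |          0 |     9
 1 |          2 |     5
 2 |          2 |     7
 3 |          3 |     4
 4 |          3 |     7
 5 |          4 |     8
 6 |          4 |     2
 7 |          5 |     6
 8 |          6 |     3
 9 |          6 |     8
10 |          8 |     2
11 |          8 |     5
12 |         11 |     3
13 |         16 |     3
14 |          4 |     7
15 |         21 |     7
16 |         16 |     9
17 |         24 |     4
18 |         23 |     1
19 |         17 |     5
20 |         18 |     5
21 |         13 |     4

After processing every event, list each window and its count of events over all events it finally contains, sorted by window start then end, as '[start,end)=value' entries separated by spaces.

i=0 t=0 v=9: → [0,4); WM=-2
i=1 t=2 v=5: → [0,6); WM=0
i=2 t=2 v=7: → [0,6); WM=0
i=3 t=3 v=4: → [0,7); WM=1
i=4 t=3 v=7: → [0,7); WM=1
i=5 t=4 v=8: → [0,8); WM=2
i=6 t=4 v=2: → [0,8); WM=2
i=7 t=5 v=6: → [0,9); WM=3
i=8 t=6 v=3: → [0,10); WM=4
i=9 t=6 v=8: → [0,10); WM=4
i=10 t=8 v=2: → [0,12); WM=6
i=11 t=8 v=5: → [0,12); WM=6
i=12 t=11 v=3: → [0,15); WM=9
i=13 t=16 v=3: → [16,20); WM=14
i=14 t=4 v=7: DROP (t<14-2); WM=14
i=15 t=21 v=7: → [21,25); WM=19
i=16 t=16 v=9: DROP (t<19-2); WM=19
i=17 t=24 v=4: → [21,28); WM=22
i=18 t=23 v=1: → [21,28); WM=22
i=19 t=17 v=5: DROP (t<22-2); WM=22
i=20 t=18 v=5: DROP (t<22-2); WM=22
i=21 t=13 v=4: DROP (t<22-2); WM=22

[0,15)=13 [16,20)=1 [21,28)=3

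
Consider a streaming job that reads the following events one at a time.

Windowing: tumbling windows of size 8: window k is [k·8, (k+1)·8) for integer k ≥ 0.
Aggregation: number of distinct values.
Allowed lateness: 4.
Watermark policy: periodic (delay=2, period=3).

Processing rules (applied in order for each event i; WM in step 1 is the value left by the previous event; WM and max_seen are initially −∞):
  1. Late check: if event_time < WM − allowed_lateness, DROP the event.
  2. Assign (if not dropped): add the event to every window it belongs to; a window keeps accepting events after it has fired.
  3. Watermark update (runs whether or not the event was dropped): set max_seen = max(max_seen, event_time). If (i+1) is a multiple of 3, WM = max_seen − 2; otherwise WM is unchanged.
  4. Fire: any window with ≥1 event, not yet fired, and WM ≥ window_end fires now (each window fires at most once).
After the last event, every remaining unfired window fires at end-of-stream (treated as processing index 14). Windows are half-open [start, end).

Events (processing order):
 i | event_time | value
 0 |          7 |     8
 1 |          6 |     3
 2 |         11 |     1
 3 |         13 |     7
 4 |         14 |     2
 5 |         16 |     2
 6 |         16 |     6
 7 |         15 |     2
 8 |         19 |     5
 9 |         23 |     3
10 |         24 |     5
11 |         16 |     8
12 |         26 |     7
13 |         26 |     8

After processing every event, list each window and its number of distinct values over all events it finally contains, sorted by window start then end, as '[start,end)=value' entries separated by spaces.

[0,8)=2 [8,16)=3 [16,24)=5 [24,32)=3

i=0 t=7 v=8: → [0,8); WM=−∞
i=1 t=6 v=3: → [0,8); WM=−∞
i=2 t=11 v=1: → [8,16); WM=9; [0,8) fires=2
i=3 t=13 v=7: → [8,16); WM=9
i=4 t=14 v=2: → [8,16); WM=9
i=5 t=16 v=2: → [16,24); WM=14
i=6 t=16 v=6: → [16,24); WM=14
i=7 t=15 v=2: → [8,16); WM=14
i=8 t=19 v=5: → [16,24); WM=17; [8,16) fires=3
i=9 t=23 v=3: → [16,24); WM=17
i=10 t=24 v=5: → [24,32); WM=17
i=11 t=16 v=8: → [16,24); WM=22
i=12 t=26 v=7: → [24,32); WM=22
i=13 t=26 v=8: → [24,32); WM=22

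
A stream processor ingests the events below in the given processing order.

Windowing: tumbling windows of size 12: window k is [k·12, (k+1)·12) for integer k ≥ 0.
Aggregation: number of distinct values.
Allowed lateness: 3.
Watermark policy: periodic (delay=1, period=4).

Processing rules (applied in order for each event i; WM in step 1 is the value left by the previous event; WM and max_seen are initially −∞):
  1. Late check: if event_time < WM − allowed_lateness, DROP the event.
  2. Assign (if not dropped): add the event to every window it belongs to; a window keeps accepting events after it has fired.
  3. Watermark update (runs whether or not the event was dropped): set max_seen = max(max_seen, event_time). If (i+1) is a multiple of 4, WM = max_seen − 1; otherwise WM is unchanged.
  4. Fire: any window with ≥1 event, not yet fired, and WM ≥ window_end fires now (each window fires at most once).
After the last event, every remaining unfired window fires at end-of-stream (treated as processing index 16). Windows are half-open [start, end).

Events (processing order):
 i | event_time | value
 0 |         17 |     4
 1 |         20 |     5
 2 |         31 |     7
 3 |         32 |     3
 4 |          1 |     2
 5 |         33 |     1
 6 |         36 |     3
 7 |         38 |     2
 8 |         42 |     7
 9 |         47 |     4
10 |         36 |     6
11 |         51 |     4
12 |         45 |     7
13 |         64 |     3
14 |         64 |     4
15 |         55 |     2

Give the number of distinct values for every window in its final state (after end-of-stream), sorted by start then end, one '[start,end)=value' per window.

i=0 t=17 v=4: → [12,24); WM=−∞
i=1 t=20 v=5: → [12,24); WM=−∞
i=2 t=31 v=7: → [24,36); WM=−∞
i=3 t=32 v=3: → [24,36); WM=31; [12,24) fires=2
i=4 t=1 v=2: DROP (t<31-3); WM=31
i=5 t=33 v=1: → [24,36); WM=31
i=6 t=36 v=3: → [36,48); WM=31
i=7 t=38 v=2: → [36,48); WM=37; [24,36) fires=3
i=8 t=42 v=7: → [36,48); WM=37
i=9 t=47 v=4: → [36,48); WM=37
i=10 t=36 v=6: → [36,48); WM=37
i=11 t=51 v=4: → [48,60); WM=50; [36,48) fires=5
i=12 t=45 v=7: DROP (t<50-3); WM=50
i=13 t=64 v=3: → [60,72); WM=50
i=14 t=64 v=4: → [60,72); WM=50
i=15 t=55 v=2: → [48,60); WM=63; [48,60) fires=2

[12,24)=2 [24,36)=3 [36,48)=5 [48,60)=2 [60,72)=2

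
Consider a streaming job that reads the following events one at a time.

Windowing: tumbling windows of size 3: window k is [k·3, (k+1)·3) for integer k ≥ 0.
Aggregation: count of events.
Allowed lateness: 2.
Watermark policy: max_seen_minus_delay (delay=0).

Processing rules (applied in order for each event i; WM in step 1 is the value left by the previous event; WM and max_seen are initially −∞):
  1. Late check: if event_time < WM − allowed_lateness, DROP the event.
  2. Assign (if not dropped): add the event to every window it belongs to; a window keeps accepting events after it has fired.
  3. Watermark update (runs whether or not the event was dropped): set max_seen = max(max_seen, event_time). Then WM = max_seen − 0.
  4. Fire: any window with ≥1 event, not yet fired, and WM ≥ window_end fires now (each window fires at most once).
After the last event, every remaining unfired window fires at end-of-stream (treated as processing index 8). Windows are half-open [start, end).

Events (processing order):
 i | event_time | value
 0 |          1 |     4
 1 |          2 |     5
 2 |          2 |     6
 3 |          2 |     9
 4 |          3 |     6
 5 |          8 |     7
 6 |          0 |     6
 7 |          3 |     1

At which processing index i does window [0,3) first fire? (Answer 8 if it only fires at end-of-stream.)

i=0 t=1 v=4: → [0,3); WM=1
i=1 t=2 v=5: → [0,3); WM=2
i=2 t=2 v=6: → [0,3); WM=2
i=3 t=2 v=9: → [0,3); WM=2
i=4 t=3 v=6: → [3,6); WM=3; [0,3) fires=4
i=5 t=8 v=7: → [6,9); WM=8; [3,6) fires=1
i=6 t=0 v=6: DROP (t<8-2); WM=8
i=7 t=3 v=1: DROP (t<8-2); WM=8

4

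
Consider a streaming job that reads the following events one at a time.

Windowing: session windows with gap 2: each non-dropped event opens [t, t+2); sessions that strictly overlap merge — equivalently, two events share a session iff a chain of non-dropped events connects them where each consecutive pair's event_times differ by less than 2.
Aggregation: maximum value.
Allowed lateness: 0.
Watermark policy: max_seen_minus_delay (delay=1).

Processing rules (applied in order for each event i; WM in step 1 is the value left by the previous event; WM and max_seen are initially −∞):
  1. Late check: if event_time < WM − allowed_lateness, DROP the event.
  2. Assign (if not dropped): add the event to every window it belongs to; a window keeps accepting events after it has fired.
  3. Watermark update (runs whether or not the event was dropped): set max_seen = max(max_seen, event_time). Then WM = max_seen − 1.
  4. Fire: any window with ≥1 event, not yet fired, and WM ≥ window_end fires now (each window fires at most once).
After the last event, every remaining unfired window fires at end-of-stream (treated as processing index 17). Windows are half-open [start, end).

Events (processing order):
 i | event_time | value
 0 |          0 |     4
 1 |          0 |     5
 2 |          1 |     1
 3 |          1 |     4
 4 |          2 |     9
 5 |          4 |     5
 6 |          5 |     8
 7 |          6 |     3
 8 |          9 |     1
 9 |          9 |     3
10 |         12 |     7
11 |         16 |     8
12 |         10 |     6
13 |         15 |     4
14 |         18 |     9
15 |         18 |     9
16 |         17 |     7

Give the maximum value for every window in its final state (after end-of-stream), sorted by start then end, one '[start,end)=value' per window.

i=0 t=0 v=4: → [0,2); WM=-1
i=1 t=0 v=5: → [0,2); WM=-1
i=2 t=1 v=1: → [0,3); WM=0
i=3 t=1 v=4: → [0,3); WM=0
i=4 t=2 v=9: → [0,4); WM=1
i=5 t=4 v=5: → [4,6); WM=3
i=6 t=5 v=8: → [4,7); WM=4
i=7 t=6 v=3: → [4,8); WM=5
i=8 t=9 v=1: → [9,11); WM=8
i=9 t=9 v=3: → [9,11); WM=8
i=10 t=12 v=7: → [12,14); WM=11
i=11 t=16 v=8: → [16,18); WM=15
i=12 t=10 v=6: DROP (t<15-0); WM=15
i=13 t=15 v=4: → [15,18); WM=15
i=14 t=18 v=9: → [18,20); WM=17
i=15 t=18 v=9: → [18,20); WM=17
i=16 t=17 v=7: → [15,20); WM=17

[0,4)=9 [4,8)=8 [9,11)=3 [12,14)=7 [15,20)=9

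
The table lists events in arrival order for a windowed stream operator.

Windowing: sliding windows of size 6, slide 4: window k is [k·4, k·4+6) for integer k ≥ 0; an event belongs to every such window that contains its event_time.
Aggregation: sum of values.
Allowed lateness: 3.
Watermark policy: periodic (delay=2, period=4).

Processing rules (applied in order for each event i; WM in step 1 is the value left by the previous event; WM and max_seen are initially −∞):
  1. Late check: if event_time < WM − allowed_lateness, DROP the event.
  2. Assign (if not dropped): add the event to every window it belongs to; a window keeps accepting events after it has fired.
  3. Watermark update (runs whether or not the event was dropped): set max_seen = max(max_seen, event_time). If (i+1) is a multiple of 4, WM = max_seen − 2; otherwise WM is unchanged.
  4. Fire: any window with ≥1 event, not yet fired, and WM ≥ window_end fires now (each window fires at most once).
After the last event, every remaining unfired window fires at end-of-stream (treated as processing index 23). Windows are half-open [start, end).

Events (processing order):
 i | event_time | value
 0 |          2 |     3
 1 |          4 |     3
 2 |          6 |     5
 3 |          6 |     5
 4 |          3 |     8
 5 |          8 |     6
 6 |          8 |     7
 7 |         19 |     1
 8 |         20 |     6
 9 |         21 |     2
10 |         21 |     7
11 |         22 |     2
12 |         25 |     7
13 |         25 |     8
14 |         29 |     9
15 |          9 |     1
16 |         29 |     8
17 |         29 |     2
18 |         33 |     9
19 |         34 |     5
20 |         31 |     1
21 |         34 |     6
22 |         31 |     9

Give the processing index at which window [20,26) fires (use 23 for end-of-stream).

i=0 t=2 v=3: → [0,6); WM=−∞
i=1 t=4 v=3: → [4,10),[0,6); WM=−∞
i=2 t=6 v=5: → [4,10); WM=−∞
i=3 t=6 v=5: → [4,10); WM=4
i=4 t=3 v=8: → [0,6); WM=4
i=5 t=8 v=6: → [8,14),[4,10); WM=4
i=6 t=8 v=7: → [8,14),[4,10); WM=4
i=7 t=19 v=1: → [16,22); WM=17; [0,6) fires=14 [4,10) fires=26 [8,14) fires=13
i=8 t=20 v=6: → [20,26),[16,22); WM=17
i=9 t=21 v=2: → [20,26),[16,22); WM=17
i=10 t=21 v=7: → [20,26),[16,22); WM=17
i=11 t=22 v=2: → [20,26); WM=20
i=12 t=25 v=7: → [24,30),[20,26); WM=20
i=13 t=25 v=8: → [24,30),[20,26); WM=20
i=14 t=29 v=9: → [28,34),[24,30); WM=20
i=15 t=9 v=1: DROP (t<20-3); WM=27; [16,22) fires=16 [20,26) fires=32
i=16 t=29 v=8: → [28,34),[24,30); WM=27
i=17 t=29 v=2: → [28,34),[24,30); WM=27
i=18 t=33 v=9: → [32,38),[28,34); WM=27
i=19 t=34 v=5: → [32,38); WM=32; [24,30) fires=34
i=20 t=31 v=1: → [28,34); WM=32
i=21 t=34 v=6: → [32,38); WM=32
i=22 t=31 v=9: → [28,34); WM=32

15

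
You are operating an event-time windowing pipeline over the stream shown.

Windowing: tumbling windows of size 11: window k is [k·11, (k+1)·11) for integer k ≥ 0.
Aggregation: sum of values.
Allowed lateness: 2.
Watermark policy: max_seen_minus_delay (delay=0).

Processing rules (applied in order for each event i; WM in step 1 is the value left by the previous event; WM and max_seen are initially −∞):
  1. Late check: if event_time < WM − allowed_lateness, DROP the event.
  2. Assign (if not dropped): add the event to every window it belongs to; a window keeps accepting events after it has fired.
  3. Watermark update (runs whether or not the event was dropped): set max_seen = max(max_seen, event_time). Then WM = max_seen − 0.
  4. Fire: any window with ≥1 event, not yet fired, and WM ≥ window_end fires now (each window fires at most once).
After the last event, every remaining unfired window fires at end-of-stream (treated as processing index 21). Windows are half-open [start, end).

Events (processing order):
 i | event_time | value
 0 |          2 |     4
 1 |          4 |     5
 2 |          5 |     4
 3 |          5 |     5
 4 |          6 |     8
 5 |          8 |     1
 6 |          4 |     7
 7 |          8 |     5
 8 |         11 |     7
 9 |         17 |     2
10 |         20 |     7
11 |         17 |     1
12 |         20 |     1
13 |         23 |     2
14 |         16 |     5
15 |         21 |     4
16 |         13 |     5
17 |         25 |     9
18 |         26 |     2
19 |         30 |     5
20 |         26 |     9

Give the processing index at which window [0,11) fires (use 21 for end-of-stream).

8

i=0 t=2 v=4: → [0,11); WM=2
i=1 t=4 v=5: → [0,11); WM=4
i=2 t=5 v=4: → [0,11); WM=5
i=3 t=5 v=5: → [0,11); WM=5
i=4 t=6 v=8: → [0,11); WM=6
i=5 t=8 v=1: → [0,11); WM=8
i=6 t=4 v=7: DROP (t<8-2); WM=8
i=7 t=8 v=5: → [0,11); WM=8
i=8 t=11 v=7: → [11,22); WM=11; [0,11) fires=32
i=9 t=17 v=2: → [11,22); WM=17
i=10 t=20 v=7: → [11,22); WM=20
i=11 t=17 v=1: DROP (t<20-2); WM=20
i=12 t=20 v=1: → [11,22); WM=20
i=13 t=23 v=2: → [22,33); WM=23; [11,22) fires=17
i=14 t=16 v=5: DROP (t<23-2); WM=23
i=15 t=21 v=4: → [11,22); WM=23
i=16 t=13 v=5: DROP (t<23-2); WM=23
i=17 t=25 v=9: → [22,33); WM=25
i=18 t=26 v=2: → [22,33); WM=26
i=19 t=30 v=5: → [22,33); WM=30
i=20 t=26 v=9: DROP (t<30-2); WM=30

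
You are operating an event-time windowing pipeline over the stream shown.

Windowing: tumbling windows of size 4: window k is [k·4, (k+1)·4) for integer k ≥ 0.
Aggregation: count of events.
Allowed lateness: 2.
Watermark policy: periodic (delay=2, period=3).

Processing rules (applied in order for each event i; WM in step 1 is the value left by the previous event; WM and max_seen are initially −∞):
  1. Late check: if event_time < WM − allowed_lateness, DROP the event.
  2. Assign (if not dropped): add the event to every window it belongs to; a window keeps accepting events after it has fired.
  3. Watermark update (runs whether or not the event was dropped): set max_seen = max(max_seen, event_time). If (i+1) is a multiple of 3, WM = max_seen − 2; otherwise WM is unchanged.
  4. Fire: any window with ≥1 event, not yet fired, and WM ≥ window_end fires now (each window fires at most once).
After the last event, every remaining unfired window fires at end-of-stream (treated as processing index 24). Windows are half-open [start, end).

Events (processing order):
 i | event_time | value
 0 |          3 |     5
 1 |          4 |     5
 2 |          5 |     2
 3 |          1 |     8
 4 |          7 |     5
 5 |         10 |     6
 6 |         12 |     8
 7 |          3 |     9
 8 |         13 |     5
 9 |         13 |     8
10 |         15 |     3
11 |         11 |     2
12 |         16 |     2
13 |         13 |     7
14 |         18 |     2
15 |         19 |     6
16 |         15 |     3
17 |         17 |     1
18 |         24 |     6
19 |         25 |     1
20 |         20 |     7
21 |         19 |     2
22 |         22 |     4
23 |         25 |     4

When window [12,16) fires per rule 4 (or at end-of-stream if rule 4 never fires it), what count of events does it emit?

i=0 t=3 v=5: → [0,4); WM=−∞
i=1 t=4 v=5: → [4,8); WM=−∞
i=2 t=5 v=2: → [4,8); WM=3
i=3 t=1 v=8: → [0,4); WM=3
i=4 t=7 v=5: → [4,8); WM=3
i=5 t=10 v=6: → [8,12); WM=8; [0,4) fires=2 [4,8) fires=3
i=6 t=12 v=8: → [12,16); WM=8
i=7 t=3 v=9: DROP (t<8-2); WM=8
i=8 t=13 v=5: → [12,16); WM=11
i=9 t=13 v=8: → [12,16); WM=11
i=10 t=15 v=3: → [12,16); WM=11
i=11 t=11 v=2: → [8,12); WM=13; [8,12) fires=2
i=12 t=16 v=2: → [16,20); WM=13
i=13 t=13 v=7: → [12,16); WM=13
i=14 t=18 v=2: → [16,20); WM=16; [12,16) fires=5
i=15 t=19 v=6: → [16,20); WM=16
i=16 t=15 v=3: → [12,16); WM=16
i=17 t=17 v=1: → [16,20); WM=17
i=18 t=24 v=6: → [24,28); WM=17
i=19 t=25 v=1: → [24,28); WM=17
i=20 t=20 v=7: → [20,24); WM=23; [16,20) fires=4
i=21 t=19 v=2: DROP (t<23-2); WM=23
i=22 t=22 v=4: → [20,24); WM=23
i=23 t=25 v=4: → [24,28); WM=23

5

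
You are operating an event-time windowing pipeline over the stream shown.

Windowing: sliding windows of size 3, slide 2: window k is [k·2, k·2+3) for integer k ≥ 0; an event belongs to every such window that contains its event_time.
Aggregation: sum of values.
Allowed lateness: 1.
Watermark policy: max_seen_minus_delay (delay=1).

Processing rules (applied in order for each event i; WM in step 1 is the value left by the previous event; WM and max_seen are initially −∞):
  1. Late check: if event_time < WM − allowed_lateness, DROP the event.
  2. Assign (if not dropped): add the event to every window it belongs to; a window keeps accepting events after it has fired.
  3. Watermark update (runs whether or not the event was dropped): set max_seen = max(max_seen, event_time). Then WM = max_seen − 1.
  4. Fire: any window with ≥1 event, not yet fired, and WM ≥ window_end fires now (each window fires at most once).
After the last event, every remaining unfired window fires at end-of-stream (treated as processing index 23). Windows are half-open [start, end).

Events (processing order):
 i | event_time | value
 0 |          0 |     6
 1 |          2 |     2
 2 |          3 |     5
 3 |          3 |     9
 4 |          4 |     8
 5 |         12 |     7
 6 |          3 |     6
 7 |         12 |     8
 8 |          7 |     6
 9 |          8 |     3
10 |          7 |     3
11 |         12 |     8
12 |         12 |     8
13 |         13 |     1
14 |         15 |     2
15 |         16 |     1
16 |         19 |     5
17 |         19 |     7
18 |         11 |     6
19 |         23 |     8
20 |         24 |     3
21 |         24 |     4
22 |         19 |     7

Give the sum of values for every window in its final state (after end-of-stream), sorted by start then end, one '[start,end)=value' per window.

i=0 t=0 v=6: → [0,3); WM=-1
i=1 t=2 v=2: → [2,5),[0,3); WM=1
i=2 t=3 v=5: → [2,5); WM=2
i=3 t=3 v=9: → [2,5); WM=2
i=4 t=4 v=8: → [4,7),[2,5); WM=3; [0,3) fires=8
i=5 t=12 v=7: → [12,15),[10,13); WM=11; [2,5) fires=24 [4,7) fires=8
i=6 t=3 v=6: DROP (t<11-1); WM=11
i=7 t=12 v=8: → [12,15),[10,13); WM=11
i=8 t=7 v=6: DROP (t<11-1); WM=11
i=9 t=8 v=3: DROP (t<11-1); WM=11
i=10 t=7 v=3: DROP (t<11-1); WM=11
i=11 t=12 v=8: → [12,15),[10,13); WM=11
i=12 t=12 v=8: → [12,15),[10,13); WM=11
i=13 t=13 v=1: → [12,15); WM=12
i=14 t=15 v=2: → [14,17); WM=14; [10,13) fires=31
i=15 t=16 v=1: → [16,19),[14,17); WM=15; [12,15) fires=32
i=16 t=19 v=5: → [18,21); WM=18; [14,17) fires=3
i=17 t=19 v=7: → [18,21); WM=18
i=18 t=11 v=6: DROP (t<18-1); WM=18
i=19 t=23 v=8: → [22,25); WM=22; [16,19) fires=1 [18,21) fires=12
i=20 t=24 v=3: → [24,27),[22,25); WM=23
i=21 t=24 v=4: → [24,27),[22,25); WM=23
i=22 t=19 v=7: DROP (t<23-1); WM=23

[0,3)=8 [2,5)=24 [4,7)=8 [10,13)=31 [12,15)=32 [14,17)=3 [16,19)=1 [18,21)=12 [22,25)=15 [24,27)=7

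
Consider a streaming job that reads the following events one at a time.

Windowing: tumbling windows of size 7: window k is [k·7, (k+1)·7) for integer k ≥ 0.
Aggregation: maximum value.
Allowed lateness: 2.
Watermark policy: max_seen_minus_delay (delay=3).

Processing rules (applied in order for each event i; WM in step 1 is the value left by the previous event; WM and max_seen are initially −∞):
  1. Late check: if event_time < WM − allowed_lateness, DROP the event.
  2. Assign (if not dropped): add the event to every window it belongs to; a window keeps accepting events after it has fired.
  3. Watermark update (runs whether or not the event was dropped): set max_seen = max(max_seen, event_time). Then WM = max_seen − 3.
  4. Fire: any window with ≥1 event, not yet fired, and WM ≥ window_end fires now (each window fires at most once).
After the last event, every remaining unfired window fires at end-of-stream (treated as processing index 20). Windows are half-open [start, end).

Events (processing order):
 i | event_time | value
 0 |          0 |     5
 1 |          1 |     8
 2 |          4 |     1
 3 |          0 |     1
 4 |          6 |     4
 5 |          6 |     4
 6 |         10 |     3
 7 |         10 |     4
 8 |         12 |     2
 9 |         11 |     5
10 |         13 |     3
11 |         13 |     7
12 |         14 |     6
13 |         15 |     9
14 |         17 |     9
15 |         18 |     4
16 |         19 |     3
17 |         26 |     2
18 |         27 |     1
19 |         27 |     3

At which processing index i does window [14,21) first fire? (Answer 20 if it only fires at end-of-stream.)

17

i=0 t=0 v=5: → [0,7); WM=-3
i=1 t=1 v=8: → [0,7); WM=-2
i=2 t=4 v=1: → [0,7); WM=1
i=3 t=0 v=1: → [0,7); WM=1
i=4 t=6 v=4: → [0,7); WM=3
i=5 t=6 v=4: → [0,7); WM=3
i=6 t=10 v=3: → [7,14); WM=7; [0,7) fires=8
i=7 t=10 v=4: → [7,14); WM=7
i=8 t=12 v=2: → [7,14); WM=9
i=9 t=11 v=5: → [7,14); WM=9
i=10 t=13 v=3: → [7,14); WM=10
i=11 t=13 v=7: → [7,14); WM=10
i=12 t=14 v=6: → [14,21); WM=11
i=13 t=15 v=9: → [14,21); WM=12
i=14 t=17 v=9: → [14,21); WM=14; [7,14) fires=7
i=15 t=18 v=4: → [14,21); WM=15
i=16 t=19 v=3: → [14,21); WM=16
i=17 t=26 v=2: → [21,28); WM=23; [14,21) fires=9
i=18 t=27 v=1: → [21,28); WM=24
i=19 t=27 v=3: → [21,28); WM=24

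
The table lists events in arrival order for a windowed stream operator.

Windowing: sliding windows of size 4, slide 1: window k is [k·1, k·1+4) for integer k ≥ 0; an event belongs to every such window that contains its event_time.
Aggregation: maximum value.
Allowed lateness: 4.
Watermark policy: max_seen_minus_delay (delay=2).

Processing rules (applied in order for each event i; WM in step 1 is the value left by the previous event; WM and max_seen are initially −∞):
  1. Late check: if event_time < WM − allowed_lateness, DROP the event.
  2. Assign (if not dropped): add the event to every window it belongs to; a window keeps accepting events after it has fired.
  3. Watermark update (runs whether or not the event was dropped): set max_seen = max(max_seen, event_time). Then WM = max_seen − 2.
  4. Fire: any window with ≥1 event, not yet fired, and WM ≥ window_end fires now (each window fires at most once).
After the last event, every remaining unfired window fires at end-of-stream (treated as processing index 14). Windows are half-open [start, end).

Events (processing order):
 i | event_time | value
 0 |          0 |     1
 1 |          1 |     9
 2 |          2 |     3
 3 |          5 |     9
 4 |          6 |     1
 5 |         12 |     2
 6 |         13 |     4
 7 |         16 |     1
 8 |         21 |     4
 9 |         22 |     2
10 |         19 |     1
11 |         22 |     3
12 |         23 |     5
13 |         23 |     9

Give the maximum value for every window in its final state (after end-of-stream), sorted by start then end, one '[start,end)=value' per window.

i=0 t=0 v=1: → [0,4); WM=-2
i=1 t=1 v=9: → [1,5),[0,4); WM=-1
i=2 t=2 v=3: → [2,6),[1,5),[0,4); WM=0
i=3 t=5 v=9: → [5,9),[4,8),[3,7),[2,6); WM=3
i=4 t=6 v=1: → [6,10),[5,9),[4,8),[3,7); WM=4; [0,4) fires=9
i=5 t=12 v=2: → [12,16),[11,15),[10,14),[9,13); WM=10; [1,5) fires=9 [2,6) fires=9 [3,7) fires=9 [4,8) fires=9 [5,9) fires=9 [6,10) fires=1
i=6 t=13 v=4: → [13,17),[12,16),[11,15),[10,14); WM=11
i=7 t=16 v=1: → [16,20),[15,19),[14,18),[13,17); WM=14; [9,13) fires=2 [10,14) fires=4
i=8 t=21 v=4: → [21,25),[20,24),[19,23),[18,22); WM=19; [11,15) fires=4 [12,16) fires=4 [13,17) fires=4 [14,18) fires=1 [15,19) fires=1
i=9 t=22 v=2: → [22,26),[21,25),[20,24),[19,23); WM=20; [16,20) fires=1
i=10 t=19 v=1: → [19,23),[18,22),[17,21),[16,20); WM=20
i=11 t=22 v=3: → [22,26),[21,25),[20,24),[19,23); WM=20
i=12 t=23 v=5: → [23,27),[22,26),[21,25),[20,24); WM=21; [17,21) fires=1
i=13 t=23 v=9: → [23,27),[22,26),[21,25),[20,24); WM=21

[0,4)=9 [1,5)=9 [2,6)=9 [3,7)=9 [4,8)=9 [5,9)=9 [6,10)=1 [9,13)=2 [10,14)=4 [11,15)=4 [12,16)=4 [13,17)=4 [14,18)=1 [15,19)=1 [16,20)=1 [17,21)=1 [18,22)=4 [19,23)=4 [20,24)=9 [21,25)=9 [22,26)=9 [23,27)=9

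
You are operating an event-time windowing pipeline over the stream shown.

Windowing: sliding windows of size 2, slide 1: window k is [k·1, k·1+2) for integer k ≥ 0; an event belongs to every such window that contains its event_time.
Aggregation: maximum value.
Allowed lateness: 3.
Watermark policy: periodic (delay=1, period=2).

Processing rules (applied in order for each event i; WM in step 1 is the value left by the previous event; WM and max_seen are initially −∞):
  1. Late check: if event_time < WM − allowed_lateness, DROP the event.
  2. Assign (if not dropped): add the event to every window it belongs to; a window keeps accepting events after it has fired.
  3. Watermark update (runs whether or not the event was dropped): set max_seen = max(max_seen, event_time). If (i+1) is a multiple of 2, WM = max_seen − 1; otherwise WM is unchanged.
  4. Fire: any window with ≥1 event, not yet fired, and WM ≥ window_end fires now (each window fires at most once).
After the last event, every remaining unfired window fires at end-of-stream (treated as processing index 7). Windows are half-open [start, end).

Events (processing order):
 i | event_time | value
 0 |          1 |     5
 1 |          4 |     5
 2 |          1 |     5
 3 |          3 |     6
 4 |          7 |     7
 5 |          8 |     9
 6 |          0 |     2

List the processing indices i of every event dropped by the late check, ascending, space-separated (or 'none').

i=0 t=1 v=5: → [1,3),[0,2); WM=−∞
i=1 t=4 v=5: → [4,6),[3,5); WM=3; [0,2) fires=5 [1,3) fires=5
i=2 t=1 v=5: → [1,3),[0,2); WM=3
i=3 t=3 v=6: → [3,5),[2,4); WM=3
i=4 t=7 v=7: → [7,9),[6,8); WM=3
i=5 t=8 v=9: → [8,10),[7,9); WM=7; [2,4) fires=6 [3,5) fires=6 [4,6) fires=5
i=6 t=0 v=2: DROP (t<7-3); WM=7

6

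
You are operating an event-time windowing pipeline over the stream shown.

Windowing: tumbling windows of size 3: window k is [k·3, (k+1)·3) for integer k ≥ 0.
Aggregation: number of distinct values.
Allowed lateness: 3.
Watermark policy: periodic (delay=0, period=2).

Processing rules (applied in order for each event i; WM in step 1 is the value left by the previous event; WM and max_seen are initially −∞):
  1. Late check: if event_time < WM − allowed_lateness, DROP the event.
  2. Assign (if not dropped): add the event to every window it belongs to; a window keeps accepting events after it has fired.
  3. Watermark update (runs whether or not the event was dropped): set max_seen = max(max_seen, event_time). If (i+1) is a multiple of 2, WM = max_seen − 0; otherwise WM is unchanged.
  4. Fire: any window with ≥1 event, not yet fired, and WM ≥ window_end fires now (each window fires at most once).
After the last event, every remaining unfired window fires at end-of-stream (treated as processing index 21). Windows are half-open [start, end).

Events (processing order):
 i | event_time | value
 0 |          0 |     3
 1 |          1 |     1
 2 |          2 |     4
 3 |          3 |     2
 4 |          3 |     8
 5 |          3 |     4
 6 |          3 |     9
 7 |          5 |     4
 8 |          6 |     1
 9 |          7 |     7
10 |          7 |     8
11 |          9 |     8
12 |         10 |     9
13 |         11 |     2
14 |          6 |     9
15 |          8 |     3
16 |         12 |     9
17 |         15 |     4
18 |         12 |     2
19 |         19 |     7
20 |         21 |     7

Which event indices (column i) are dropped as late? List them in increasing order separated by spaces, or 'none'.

i=0 t=0 v=3: → [0,3); WM=−∞
i=1 t=1 v=1: → [0,3); WM=1
i=2 t=2 v=4: → [0,3); WM=1
i=3 t=3 v=2: → [3,6); WM=3; [0,3) fires=3
i=4 t=3 v=8: → [3,6); WM=3
i=5 t=3 v=4: → [3,6); WM=3
i=6 t=3 v=9: → [3,6); WM=3
i=7 t=5 v=4: → [3,6); WM=5
i=8 t=6 v=1: → [6,9); WM=5
i=9 t=7 v=7: → [6,9); WM=7; [3,6) fires=4
i=10 t=7 v=8: → [6,9); WM=7
i=11 t=9 v=8: → [9,12); WM=9; [6,9) fires=3
i=12 t=10 v=9: → [9,12); WM=9
i=13 t=11 v=2: → [9,12); WM=11
i=14 t=6 v=9: DROP (t<11-3); WM=11
i=15 t=8 v=3: → [6,9); WM=11
i=16 t=12 v=9: → [12,15); WM=11
i=17 t=15 v=4: → [15,18); WM=15; [9,12) fires=3 [12,15) fires=1
i=18 t=12 v=2: → [12,15); WM=15
i=19 t=19 v=7: → [18,21); WM=19; [15,18) fires=1
i=20 t=21 v=7: → [21,24); WM=19

14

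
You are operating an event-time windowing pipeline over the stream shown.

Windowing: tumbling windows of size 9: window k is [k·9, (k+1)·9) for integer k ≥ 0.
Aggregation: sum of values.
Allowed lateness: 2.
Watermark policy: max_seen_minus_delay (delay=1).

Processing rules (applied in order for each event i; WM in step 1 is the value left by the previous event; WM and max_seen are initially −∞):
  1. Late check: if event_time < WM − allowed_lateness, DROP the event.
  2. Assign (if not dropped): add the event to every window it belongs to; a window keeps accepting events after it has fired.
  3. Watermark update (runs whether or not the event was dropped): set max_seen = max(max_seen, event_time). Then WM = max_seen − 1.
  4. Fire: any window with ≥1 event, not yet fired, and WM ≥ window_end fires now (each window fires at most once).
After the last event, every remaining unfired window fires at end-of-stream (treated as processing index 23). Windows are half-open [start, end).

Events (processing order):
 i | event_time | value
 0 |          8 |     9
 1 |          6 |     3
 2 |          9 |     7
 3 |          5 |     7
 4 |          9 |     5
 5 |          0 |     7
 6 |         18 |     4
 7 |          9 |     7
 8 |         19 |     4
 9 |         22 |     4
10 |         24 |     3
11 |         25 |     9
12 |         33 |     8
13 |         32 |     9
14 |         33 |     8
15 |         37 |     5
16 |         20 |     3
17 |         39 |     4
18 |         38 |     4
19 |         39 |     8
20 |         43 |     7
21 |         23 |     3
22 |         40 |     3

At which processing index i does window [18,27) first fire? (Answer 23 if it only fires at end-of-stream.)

i=0 t=8 v=9: → [0,9); WM=7
i=1 t=6 v=3: → [0,9); WM=7
i=2 t=9 v=7: → [9,18); WM=8
i=3 t=5 v=7: DROP (t<8-2); WM=8
i=4 t=9 v=5: → [9,18); WM=8
i=5 t=0 v=7: DROP (t<8-2); WM=8
i=6 t=18 v=4: → [18,27); WM=17; [0,9) fires=12
i=7 t=9 v=7: DROP (t<17-2); WM=17
i=8 t=19 v=4: → [18,27); WM=18; [9,18) fires=12
i=9 t=22 v=4: → [18,27); WM=21
i=10 t=24 v=3: → [18,27); WM=23
i=11 t=25 v=9: → [18,27); WM=24
i=12 t=33 v=8: → [27,36); WM=32; [18,27) fires=24
i=13 t=32 v=9: → [27,36); WM=32
i=14 t=33 v=8: → [27,36); WM=32
i=15 t=37 v=5: → [36,45); WM=36; [27,36) fires=25
i=16 t=20 v=3: DROP (t<36-2); WM=36
i=17 t=39 v=4: → [36,45); WM=38
i=18 t=38 v=4: → [36,45); WM=38
i=19 t=39 v=8: → [36,45); WM=38
i=20 t=43 v=7: → [36,45); WM=42
i=21 t=23 v=3: DROP (t<42-2); WM=42
i=22 t=40 v=3: → [36,45); WM=42

12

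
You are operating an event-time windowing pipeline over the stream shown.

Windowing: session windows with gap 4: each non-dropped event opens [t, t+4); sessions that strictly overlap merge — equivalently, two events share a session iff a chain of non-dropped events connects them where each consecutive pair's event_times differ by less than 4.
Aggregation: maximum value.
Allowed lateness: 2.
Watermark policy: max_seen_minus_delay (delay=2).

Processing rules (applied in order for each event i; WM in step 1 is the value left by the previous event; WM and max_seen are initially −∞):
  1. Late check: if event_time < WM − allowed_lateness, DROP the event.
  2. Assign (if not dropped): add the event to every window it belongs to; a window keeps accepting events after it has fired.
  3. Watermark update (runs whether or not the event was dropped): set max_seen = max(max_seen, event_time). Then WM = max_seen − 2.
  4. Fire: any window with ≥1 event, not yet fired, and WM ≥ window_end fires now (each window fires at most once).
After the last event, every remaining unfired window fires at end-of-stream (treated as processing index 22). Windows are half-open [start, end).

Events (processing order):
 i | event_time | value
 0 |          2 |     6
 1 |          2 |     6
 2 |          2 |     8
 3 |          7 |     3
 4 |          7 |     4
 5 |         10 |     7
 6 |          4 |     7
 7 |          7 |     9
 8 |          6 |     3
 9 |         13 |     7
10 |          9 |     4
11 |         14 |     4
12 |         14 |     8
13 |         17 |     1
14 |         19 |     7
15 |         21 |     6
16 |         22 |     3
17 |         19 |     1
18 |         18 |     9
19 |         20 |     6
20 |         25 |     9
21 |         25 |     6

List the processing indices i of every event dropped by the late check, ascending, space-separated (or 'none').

6

i=0 t=2 v=6: → [2,6); WM=0
i=1 t=2 v=6: → [2,6); WM=0
i=2 t=2 v=8: → [2,6); WM=0
i=3 t=7 v=3: → [7,11); WM=5
i=4 t=7 v=4: → [7,11); WM=5
i=5 t=10 v=7: → [7,14); WM=8
i=6 t=4 v=7: DROP (t<8-2); WM=8
i=7 t=7 v=9: → [7,14); WM=8
i=8 t=6 v=3: → [6,14); WM=8
i=9 t=13 v=7: → [6,17); WM=11
i=10 t=9 v=4: → [6,17); WM=11
i=11 t=14 v=4: → [6,18); WM=12
i=12 t=14 v=8: → [6,18); WM=12
i=13 t=17 v=1: → [6,21); WM=15
i=14 t=19 v=7: → [6,23); WM=17
i=15 t=21 v=6: → [6,25); WM=19
i=16 t=22 v=3: → [6,26); WM=20
i=17 t=19 v=1: → [6,26); WM=20
i=18 t=18 v=9: → [6,26); WM=20
i=19 t=20 v=6: → [6,26); WM=20
i=20 t=25 v=9: → [6,29); WM=23
i=21 t=25 v=6: → [6,29); WM=23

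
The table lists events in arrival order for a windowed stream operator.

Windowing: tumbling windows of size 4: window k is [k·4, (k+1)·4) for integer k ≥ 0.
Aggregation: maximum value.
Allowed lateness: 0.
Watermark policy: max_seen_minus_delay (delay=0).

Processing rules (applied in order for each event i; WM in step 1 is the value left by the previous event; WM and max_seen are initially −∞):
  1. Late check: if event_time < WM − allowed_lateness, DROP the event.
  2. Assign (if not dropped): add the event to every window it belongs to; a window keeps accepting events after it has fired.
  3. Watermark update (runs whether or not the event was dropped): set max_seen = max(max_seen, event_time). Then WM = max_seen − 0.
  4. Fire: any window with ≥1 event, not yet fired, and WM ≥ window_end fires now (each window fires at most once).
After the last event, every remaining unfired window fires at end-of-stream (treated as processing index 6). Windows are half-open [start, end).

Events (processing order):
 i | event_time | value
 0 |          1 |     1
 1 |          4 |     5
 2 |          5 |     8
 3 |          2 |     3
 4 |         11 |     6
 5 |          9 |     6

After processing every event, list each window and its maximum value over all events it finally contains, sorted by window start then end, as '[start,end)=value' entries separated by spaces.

i=0 t=1 v=1: → [0,4); WM=1
i=1 t=4 v=5: → [4,8); WM=4; [0,4) fires=1
i=2 t=5 v=8: → [4,8); WM=5
i=3 t=2 v=3: DROP (t<5-0); WM=5
i=4 t=11 v=6: → [8,12); WM=11; [4,8) fires=8
i=5 t=9 v=6: DROP (t<11-0); WM=11

[0,4)=1 [4,8)=8 [8,12)=6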